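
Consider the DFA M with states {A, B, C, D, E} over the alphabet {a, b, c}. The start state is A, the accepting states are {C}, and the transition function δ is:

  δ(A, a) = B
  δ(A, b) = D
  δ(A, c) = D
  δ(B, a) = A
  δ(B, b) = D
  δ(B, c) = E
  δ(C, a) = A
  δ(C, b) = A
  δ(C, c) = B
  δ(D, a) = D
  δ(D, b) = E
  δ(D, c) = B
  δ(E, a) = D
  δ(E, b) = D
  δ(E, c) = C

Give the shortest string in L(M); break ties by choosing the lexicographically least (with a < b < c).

acc

A breadth-first search from A reaches an accepting state first via the path A → B → E → C on input acc.
No string of length < 3 is accepted (BFS exhausts all shorter strings without reaching an accepting state), and acc is the lexicographically least accepting string of length 3.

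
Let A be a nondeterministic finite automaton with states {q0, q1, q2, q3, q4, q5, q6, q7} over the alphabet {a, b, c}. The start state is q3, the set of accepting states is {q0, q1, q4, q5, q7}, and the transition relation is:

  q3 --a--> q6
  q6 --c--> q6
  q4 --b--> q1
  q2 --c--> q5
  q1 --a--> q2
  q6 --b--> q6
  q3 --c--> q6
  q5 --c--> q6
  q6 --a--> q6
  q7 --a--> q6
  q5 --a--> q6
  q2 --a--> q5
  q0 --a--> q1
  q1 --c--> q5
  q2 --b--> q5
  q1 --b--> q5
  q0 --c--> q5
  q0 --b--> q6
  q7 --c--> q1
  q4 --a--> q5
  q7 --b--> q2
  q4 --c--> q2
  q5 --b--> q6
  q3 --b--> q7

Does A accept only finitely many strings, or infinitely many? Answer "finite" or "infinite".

The useful states (reachable from q3 and able to reach an accepting state) are {q1, q2, q3, q5, q7}.
Restricted to these states the transition graph has no cycle, so every accepting path has bounded length and L is finite.

finite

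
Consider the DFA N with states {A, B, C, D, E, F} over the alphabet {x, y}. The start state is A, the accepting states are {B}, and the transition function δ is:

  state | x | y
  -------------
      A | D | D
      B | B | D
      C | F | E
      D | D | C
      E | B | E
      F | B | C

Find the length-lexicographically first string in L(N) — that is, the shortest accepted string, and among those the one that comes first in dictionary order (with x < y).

A breadth-first search from A reaches an accepting state first via the path A → D → C → F → B on input xyxx.
No string of length < 4 is accepted (BFS exhausts all shorter strings without reaching an accepting state), and xyxx is the lexicographically least accepting string of length 4.

xyxx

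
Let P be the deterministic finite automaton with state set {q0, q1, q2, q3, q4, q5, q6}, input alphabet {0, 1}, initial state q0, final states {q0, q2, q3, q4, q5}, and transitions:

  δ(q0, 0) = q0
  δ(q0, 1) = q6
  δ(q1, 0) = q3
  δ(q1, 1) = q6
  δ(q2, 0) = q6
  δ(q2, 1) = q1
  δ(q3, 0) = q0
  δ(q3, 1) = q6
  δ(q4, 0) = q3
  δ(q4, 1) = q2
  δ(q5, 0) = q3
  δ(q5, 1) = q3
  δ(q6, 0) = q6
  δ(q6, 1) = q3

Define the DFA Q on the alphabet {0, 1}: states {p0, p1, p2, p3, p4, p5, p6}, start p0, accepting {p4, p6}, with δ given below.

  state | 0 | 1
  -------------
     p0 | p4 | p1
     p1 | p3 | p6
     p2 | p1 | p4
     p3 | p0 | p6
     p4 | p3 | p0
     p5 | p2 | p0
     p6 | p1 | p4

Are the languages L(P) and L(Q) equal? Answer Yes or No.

The empty string ε is accepted by P but rejected by Q.
So L(P) ≠ L(Q).

No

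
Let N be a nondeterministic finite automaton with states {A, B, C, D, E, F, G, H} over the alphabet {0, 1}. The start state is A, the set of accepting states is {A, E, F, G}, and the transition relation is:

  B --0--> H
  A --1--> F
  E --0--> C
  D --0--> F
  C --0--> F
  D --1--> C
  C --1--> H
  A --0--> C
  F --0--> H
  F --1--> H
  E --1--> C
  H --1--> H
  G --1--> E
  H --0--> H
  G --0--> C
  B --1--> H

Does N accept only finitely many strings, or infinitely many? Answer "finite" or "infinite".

finite

The useful states (reachable from A and able to reach an accepting state) are {A, C, F}.
Restricted to these states the transition graph has no cycle, so every accepting path has bounded length and L is finite.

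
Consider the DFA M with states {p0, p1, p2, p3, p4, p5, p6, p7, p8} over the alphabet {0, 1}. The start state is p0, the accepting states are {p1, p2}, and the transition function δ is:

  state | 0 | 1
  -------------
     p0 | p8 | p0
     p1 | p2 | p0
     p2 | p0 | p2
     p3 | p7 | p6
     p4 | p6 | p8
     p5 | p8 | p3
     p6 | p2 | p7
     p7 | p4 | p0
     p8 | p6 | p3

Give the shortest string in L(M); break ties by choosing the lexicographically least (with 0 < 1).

000

A breadth-first search from p0 reaches an accepting state first via the path p0 → p8 → p6 → p2 on input 000.
No string of length < 3 is accepted (BFS exhausts all shorter strings without reaching an accepting state), and 000 is the lexicographically least accepting string of length 3.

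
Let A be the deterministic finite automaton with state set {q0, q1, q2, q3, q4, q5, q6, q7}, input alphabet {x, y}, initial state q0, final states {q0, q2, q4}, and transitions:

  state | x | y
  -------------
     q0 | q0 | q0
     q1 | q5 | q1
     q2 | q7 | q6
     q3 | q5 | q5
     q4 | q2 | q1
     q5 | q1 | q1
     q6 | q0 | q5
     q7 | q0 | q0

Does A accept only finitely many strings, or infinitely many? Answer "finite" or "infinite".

infinite

State q0 is reachable from the start and can reach an accepting state, and it lies on the cycle q0 → q0.
Traversing that cycle any number of times yields accepted strings of unbounded length, so the language is infinite.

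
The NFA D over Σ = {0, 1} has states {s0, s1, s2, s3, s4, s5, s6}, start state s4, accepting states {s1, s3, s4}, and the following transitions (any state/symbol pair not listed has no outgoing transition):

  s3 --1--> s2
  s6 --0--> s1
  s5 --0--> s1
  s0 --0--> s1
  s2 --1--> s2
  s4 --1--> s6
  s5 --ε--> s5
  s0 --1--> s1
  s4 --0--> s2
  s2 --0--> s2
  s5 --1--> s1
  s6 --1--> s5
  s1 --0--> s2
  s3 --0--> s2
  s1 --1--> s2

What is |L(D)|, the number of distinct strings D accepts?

The useful subgraph on states {s1, s4, s5, s6} is acyclic, so L(D) is finite; the longest accepting path visits 4 useful states, giving maximum string length 3.
Counting accepting paths from s4 by length: 1 of length 0, 1 of length 2, 2 of length 3. Total 4.

4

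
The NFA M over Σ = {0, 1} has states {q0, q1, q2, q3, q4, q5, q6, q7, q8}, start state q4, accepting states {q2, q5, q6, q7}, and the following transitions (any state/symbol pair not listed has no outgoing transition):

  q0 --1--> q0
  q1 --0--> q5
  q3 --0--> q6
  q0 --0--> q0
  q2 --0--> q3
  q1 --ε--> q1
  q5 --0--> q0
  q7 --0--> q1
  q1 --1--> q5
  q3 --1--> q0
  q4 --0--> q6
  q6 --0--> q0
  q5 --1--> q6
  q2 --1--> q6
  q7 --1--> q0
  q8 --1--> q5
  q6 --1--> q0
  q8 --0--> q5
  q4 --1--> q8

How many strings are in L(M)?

5

The useful subgraph on states {q4, q5, q6, q8} is acyclic, so L(M) is finite; the longest accepting path visits 4 useful states, giving maximum string length 3.
Counting accepting paths from q4 by length: 1 of length 1, 2 of length 2, 2 of length 3. Total 5.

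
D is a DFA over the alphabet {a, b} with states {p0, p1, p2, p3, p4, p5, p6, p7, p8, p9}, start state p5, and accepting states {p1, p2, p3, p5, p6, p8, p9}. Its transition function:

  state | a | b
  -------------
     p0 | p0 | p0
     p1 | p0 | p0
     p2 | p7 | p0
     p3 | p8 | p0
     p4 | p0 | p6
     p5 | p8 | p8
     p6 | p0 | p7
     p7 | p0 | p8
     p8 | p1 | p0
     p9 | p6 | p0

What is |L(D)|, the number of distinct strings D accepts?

The useful subgraph on states {p1, p5, p8} is acyclic, so L(D) is finite; the longest accepting path visits 3 useful states, giving maximum string length 2.
Counting accepting paths from p5 by length: 1 of length 0, 2 of length 1, 2 of length 2. Total 5.

5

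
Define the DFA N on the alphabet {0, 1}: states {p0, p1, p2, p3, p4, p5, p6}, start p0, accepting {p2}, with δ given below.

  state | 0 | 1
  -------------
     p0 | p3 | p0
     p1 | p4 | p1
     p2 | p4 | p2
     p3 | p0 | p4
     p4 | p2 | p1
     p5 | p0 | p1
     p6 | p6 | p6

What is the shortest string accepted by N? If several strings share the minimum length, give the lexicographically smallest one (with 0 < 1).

010

A breadth-first search from p0 reaches an accepting state first via the path p0 → p3 → p4 → p2 on input 010.
No string of length < 3 is accepted (BFS exhausts all shorter strings without reaching an accepting state), and 010 is the lexicographically least accepting string of length 3.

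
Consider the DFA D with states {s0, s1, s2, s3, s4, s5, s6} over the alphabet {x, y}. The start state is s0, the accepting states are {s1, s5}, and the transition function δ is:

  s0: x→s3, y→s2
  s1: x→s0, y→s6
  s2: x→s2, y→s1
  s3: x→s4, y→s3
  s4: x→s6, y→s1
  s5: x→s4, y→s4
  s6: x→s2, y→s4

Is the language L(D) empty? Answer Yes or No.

The string yy is accepted: the run s0 → s2 → s1 ends in the accepting state s1.
Since at least one string is accepted, L(D) is not empty.

No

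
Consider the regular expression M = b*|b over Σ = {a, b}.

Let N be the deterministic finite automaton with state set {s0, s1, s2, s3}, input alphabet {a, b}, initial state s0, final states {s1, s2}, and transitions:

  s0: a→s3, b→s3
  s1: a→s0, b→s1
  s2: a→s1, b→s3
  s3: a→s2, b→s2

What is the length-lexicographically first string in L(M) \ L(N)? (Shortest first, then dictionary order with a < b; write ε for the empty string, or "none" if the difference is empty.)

The empty string ε is accepted by M but not by N.
Since ε is the unique shortest string, it is the required witness.

ε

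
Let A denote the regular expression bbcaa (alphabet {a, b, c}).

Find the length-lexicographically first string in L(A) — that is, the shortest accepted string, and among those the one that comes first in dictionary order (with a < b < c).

By inspection of the expression, no string of length less than 5 matches, and bbcaa is the lexicographically first match of length 5.

bbcaa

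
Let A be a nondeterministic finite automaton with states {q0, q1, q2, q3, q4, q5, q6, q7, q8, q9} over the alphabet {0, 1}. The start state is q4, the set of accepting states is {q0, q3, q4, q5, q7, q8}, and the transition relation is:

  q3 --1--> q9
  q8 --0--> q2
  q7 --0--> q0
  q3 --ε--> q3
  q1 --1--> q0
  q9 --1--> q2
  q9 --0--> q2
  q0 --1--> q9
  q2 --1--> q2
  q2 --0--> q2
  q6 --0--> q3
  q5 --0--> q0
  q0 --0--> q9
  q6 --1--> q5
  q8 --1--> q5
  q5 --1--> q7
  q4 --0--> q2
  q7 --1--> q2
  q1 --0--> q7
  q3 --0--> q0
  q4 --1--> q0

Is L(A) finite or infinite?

finite

The useful states (reachable from q4 and able to reach an accepting state) are {q0, q4}.
Restricted to these states the transition graph has no cycle, so every accepting path has bounded length and L is finite.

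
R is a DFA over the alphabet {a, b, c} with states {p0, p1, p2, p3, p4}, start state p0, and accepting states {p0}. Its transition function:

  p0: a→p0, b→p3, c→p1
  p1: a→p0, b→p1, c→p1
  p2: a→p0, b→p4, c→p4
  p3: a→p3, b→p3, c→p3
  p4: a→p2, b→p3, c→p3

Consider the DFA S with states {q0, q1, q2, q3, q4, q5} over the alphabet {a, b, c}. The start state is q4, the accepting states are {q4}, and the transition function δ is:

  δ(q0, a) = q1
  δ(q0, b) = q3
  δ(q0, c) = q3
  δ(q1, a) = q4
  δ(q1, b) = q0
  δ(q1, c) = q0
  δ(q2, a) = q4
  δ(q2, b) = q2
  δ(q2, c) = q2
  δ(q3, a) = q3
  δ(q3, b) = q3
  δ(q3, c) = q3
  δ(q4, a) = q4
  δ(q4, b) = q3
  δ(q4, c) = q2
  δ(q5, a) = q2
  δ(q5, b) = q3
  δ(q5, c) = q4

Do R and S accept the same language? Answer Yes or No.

Exploring the product automaton R × S from the start pair (p0, q4), following both machines on each input symbol, reaches 3 state pairs: (p0, q4), (p3, q3), (p1, q2).
R accepts in {p0} and S accepts in {q4}. In every reachable pair the two components are either both accepting — (p0, q4) — or both non-accepting, so no string is accepted by exactly one of the machines: L(R) \ L(S) and L(S) \ L(R) are both empty.
Hence every string is accepted by R iff it is accepted by S, and the two languages coincide.

Yes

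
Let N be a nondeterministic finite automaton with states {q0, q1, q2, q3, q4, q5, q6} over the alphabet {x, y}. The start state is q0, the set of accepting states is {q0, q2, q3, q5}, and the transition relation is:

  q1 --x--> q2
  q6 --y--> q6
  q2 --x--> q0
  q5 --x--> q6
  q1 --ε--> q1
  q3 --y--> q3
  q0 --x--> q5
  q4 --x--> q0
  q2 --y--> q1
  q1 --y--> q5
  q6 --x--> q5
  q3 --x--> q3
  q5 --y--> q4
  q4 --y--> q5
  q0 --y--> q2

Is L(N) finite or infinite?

State q0 is reachable from the start and can reach an accepting state, and it lies on the cycle q0 → q2 → q0.
Traversing that cycle any number of times yields accepted strings of unbounded length, so the language is infinite.

infinite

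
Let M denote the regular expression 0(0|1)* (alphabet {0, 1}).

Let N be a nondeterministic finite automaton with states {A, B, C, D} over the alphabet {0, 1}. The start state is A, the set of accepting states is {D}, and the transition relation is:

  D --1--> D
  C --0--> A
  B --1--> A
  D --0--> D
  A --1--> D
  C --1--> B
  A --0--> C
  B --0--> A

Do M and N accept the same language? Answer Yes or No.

No

The string 0 is accepted by M but rejected by N.
So L(M) ≠ L(N).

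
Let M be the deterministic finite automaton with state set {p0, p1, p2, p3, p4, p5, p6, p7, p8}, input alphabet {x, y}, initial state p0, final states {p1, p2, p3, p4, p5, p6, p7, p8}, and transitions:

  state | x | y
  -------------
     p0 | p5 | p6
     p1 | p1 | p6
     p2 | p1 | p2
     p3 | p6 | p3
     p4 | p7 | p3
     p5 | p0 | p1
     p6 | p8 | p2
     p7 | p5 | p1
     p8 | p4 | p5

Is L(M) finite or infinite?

infinite

State p0 is reachable from the start and can reach an accepting state, and it lies on the cycle p0 → p5 → p0.
Traversing that cycle any number of times yields accepted strings of unbounded length, so the language is infinite.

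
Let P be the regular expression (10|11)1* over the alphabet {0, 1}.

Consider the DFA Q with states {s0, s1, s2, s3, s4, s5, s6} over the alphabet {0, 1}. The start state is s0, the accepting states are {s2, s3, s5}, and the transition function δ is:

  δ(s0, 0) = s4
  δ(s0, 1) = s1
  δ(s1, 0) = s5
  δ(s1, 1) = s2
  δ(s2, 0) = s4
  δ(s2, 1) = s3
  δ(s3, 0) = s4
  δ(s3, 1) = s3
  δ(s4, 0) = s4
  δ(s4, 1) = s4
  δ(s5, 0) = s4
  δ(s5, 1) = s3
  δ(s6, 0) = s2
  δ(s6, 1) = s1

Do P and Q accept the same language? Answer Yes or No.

Converting the expression P to a DFA (subset construction, then merging equivalent states) gives the minimal DFA with states {p0, p1, p2, p3}, start state p0, accepting states {p3} and transitions p0: 0→p1, 1→p2; p1: 0→p1, 1→p1; p2: 0→p3, 1→p3; p3: 0→p1, 1→p3.
Exploring the product automaton P × Q from the start pair (p0, s0), following both machines on each input symbol, reaches 6 state pairs: (p0, s0), (p1, s4), (p2, s1), (p3, s5), (p3, s2), (p3, s3).
P accepts in {p3} and Q accepts in {s2, s3, s5}. In every reachable pair the two components are either both accepting — (p3, s5), (p3, s2), (p3, s3) — or both non-accepting, so no string is accepted by exactly one of the machines: L(P) \ L(Q) and L(Q) \ L(P) are both empty.
Hence every string is accepted by P iff it is accepted by Q, and the two languages coincide.

Yes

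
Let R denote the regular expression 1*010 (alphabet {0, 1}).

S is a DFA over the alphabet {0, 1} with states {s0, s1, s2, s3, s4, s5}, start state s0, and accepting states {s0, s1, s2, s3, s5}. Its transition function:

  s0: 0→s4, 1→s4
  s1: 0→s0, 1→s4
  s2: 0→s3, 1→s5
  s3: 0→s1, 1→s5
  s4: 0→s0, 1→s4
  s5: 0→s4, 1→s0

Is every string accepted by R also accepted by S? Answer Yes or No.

Yes

Converting the expression R to a DFA (subset construction, then merging equivalent states) gives the minimal DFA with states {r0, r1, r2, r3, r4}, start state r0, accepting states {r4} and transitions r0: 0→r1, 1→r0; r1: 0→r2, 1→r3; r2: 0→r2, 1→r2; r3: 0→r4, 1→r2; r4: 0→r2, 1→r2.
Exploring the product automaton R × S from the start pair (r0, s0), following both machines on each input symbol, reaches 8 state pairs: (r0, s0), (r1, s4), (r0, s4), (r2, s0), (r3, s4), (r1, s0), (r2, s4), (r4, s0).
R accepts in {r4} and S accepts in {s0, s1, s2, s3, s5}. The reachable pairs whose R-component is accepting are (r4, s0); in each of them the S-component is accepting too, so the product for L(R) \ L(S) (R-component accepting, S-component rejecting) has no reachable accepting pair and the difference is empty.
Hence every string in L(R) is also in L(S).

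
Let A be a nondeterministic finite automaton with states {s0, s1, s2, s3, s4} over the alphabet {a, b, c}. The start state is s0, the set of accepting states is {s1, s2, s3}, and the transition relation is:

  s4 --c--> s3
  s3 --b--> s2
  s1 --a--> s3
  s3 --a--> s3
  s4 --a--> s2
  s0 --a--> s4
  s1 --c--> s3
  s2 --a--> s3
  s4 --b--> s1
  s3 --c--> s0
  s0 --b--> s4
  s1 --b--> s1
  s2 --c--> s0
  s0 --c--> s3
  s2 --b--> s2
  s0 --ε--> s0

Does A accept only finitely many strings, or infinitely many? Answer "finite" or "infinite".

infinite

State s0 is reachable from the start and can reach an accepting state, and it lies on the cycle s0 → s3 → s0.
Traversing that cycle any number of times yields accepted strings of unbounded length, so the language is infinite.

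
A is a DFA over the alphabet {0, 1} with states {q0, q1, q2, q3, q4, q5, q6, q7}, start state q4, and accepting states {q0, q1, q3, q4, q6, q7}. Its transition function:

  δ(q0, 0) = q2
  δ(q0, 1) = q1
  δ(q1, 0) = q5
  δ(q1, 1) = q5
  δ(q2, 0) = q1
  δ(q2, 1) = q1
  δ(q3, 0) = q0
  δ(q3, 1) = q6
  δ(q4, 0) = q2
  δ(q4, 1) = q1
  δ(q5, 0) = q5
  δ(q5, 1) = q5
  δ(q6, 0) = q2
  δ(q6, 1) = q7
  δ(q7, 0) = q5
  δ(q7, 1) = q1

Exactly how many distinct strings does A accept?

The useful subgraph on states {q1, q2, q4} is acyclic, so L(A) is finite; the longest accepting path visits 3 useful states, giving maximum string length 2.
Counting accepting paths from q4 by length: 1 of length 0, 1 of length 1, 2 of length 2. Total 4.

4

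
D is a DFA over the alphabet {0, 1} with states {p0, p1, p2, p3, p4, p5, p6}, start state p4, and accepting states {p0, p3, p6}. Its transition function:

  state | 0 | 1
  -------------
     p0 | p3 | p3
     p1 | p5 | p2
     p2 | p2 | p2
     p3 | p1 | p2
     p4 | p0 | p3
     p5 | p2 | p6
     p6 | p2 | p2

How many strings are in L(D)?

The useful subgraph on states {p0, p1, p3, p4, p5, p6} is acyclic, so L(D) is finite; the longest accepting path visits 6 useful states, giving maximum string length 5.
Counting accepting paths from p4 by length: 2 of length 1, 2 of length 2, 1 of length 4, 2 of length 5. Total 7.

7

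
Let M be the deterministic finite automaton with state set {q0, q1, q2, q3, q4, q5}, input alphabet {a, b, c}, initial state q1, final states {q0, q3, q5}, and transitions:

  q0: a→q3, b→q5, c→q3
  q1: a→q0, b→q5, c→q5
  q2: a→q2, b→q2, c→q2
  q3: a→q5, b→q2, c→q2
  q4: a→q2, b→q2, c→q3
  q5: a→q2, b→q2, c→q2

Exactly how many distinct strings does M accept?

The useful subgraph on states {q0, q1, q3, q5} is acyclic, so L(M) is finite; the longest accepting path visits 4 useful states, giving maximum string length 3.
Counting accepting paths from q1 by length: 3 of length 1, 3 of length 2, 2 of length 3. Total 8.

8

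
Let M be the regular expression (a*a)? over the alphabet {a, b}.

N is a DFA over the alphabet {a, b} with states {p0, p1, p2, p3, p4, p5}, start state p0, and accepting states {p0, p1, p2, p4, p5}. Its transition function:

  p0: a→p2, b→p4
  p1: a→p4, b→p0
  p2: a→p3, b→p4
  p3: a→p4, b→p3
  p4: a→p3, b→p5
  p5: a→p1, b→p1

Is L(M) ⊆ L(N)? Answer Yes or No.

No

The string aa is in L(M) but not in L(N).
So L(M) ⊄ L(N).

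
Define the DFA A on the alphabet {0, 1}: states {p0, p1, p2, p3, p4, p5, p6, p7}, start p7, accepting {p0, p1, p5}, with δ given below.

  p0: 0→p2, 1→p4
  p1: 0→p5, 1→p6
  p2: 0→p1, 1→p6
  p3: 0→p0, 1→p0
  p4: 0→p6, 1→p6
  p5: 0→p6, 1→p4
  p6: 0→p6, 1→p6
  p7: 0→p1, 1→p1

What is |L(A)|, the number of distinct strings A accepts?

4

The useful subgraph on states {p1, p5, p7} is acyclic, so L(A) is finite; the longest accepting path visits 3 useful states, giving maximum string length 2.
Counting accepting paths from p7 by length: 2 of length 1, 2 of length 2. Total 4.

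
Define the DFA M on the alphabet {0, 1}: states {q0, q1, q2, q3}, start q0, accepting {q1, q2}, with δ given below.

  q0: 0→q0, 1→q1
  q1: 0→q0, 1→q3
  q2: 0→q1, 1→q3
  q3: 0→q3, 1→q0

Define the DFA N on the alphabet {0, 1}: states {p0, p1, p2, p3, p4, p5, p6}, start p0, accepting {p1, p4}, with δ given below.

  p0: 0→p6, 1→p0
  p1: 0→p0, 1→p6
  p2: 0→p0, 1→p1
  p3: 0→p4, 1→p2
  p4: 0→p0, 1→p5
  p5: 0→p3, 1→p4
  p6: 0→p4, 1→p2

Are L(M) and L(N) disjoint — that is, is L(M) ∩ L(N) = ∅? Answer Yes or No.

No

The string 11011 is accepted by both M and N.
Hence L(M) ∩ L(N) ≠ ∅.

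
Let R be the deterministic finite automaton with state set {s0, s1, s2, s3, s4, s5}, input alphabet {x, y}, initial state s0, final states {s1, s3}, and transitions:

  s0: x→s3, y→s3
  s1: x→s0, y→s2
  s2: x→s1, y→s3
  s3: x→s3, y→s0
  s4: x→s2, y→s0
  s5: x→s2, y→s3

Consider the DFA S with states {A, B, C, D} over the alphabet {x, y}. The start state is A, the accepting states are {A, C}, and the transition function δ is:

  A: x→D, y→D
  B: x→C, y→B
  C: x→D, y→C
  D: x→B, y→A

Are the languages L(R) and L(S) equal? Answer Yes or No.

The string x is accepted by R but rejected by S.
So L(R) ≠ L(S).

No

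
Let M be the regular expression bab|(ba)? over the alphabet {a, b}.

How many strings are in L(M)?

The expression has no Kleene star, so L(M) is finite. Expanding the alternatives gives {ε, ba, bab}.
That is 1 of length 0, 1 of length 2, 1 of length 3: 3 strings in all.

3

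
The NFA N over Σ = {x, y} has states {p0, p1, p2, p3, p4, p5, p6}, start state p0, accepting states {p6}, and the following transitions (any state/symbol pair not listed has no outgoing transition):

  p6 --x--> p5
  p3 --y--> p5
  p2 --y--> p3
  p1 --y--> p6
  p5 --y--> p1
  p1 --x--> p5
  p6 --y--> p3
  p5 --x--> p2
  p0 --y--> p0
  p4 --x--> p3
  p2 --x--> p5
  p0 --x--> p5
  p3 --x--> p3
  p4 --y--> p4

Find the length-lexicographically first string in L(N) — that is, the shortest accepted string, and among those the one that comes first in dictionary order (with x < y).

A breadth-first search from p0 reaches an accepting state first via the path p0 → p5 → p1 → p6 on input xyy.
No string of length < 3 is accepted (BFS exhausts all shorter strings without reaching an accepting state), and xyy is the lexicographically least accepting string of length 3.

xyy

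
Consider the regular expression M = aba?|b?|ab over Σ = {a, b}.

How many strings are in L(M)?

The expression has no Kleene star, so L(M) is finite. Expanding the alternatives gives {ε, b, ab, aba}.
That is 1 of length 0, 1 of length 1, 1 of length 2, 1 of length 3: 4 strings in all.

4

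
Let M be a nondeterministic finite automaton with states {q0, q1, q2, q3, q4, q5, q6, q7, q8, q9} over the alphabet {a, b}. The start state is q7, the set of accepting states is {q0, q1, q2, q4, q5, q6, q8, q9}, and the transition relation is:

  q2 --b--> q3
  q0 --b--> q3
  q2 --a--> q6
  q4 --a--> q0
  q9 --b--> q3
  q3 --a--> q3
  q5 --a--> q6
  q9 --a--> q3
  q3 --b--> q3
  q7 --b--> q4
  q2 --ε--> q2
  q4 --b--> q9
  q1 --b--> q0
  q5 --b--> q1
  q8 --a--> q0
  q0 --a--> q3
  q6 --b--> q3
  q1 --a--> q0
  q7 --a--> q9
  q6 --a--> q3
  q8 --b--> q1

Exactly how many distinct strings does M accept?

The useful subgraph on states {q0, q4, q7, q9} is acyclic, so L(M) is finite; the longest accepting path visits 3 useful states, giving maximum string length 2.
Counting accepting paths from q7 by length: 2 of length 1, 2 of length 2. Total 4.

4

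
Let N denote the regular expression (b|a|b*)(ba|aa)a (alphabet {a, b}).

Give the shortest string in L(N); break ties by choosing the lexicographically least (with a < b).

aaa

By inspection of the expression, no string of length less than 3 matches, and aaa is the lexicographically first match of length 3.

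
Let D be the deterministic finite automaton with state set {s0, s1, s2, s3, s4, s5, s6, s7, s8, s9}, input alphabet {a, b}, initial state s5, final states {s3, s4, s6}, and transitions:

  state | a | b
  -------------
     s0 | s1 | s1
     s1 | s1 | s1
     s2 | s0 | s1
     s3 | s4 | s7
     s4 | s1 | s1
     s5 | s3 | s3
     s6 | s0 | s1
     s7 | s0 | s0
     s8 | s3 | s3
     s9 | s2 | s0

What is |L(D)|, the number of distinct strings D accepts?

The useful subgraph on states {s3, s4, s5} is acyclic, so L(D) is finite; the longest accepting path visits 3 useful states, giving maximum string length 2.
Counting accepting paths from s5 by length: 2 of length 1, 2 of length 2. Total 4.

4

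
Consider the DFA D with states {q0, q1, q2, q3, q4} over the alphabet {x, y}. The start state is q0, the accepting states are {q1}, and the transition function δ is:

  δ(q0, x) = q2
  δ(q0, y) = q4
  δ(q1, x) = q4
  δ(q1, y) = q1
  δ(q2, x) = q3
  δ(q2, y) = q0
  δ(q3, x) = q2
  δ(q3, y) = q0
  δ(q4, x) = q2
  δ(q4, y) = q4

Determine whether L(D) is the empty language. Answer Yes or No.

Yes

The states reachable from the start state are {q0, q2, q3, q4}.
None of the accepting states {q1} is reachable, so no string is accepted and L(D) = ∅.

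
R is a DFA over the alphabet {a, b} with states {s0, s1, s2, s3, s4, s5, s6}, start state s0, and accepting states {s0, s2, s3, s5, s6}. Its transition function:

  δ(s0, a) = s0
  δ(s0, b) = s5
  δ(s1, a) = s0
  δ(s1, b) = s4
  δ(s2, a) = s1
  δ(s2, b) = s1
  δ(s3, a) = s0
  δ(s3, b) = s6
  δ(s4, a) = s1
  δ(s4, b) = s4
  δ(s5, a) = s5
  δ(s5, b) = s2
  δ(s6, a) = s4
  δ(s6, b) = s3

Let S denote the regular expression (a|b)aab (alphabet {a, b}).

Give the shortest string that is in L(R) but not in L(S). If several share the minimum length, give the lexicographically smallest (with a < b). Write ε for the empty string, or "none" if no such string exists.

ε

The empty string ε is accepted by R but not by S.
Since ε is the unique shortest string, it is the required witness.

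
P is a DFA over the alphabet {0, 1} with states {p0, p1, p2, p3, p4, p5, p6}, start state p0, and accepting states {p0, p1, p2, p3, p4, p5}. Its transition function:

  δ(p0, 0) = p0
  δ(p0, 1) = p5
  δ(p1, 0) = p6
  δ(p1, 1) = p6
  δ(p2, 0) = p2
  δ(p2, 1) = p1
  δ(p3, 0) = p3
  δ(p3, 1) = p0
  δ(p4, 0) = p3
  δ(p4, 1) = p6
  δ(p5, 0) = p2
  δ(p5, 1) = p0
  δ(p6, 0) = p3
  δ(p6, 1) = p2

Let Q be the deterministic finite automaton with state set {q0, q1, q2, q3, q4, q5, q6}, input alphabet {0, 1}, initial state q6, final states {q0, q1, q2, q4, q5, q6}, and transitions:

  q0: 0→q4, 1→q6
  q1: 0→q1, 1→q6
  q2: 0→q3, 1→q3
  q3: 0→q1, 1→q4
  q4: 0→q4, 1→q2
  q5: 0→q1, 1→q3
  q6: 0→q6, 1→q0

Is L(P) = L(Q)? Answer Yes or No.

Yes

Exploring the product automaton P × Q from the start pair (p0, q6), following both machines on each input symbol, reaches 6 state pairs: (p0, q6), (p5, q0), (p2, q4), (p1, q2), (p6, q3), (p3, q1).
P accepts in {p0, p1, p2, p3, p4, p5} and Q accepts in {q0, q1, q2, q4, q5, q6}. In every reachable pair the two components are either both accepting — (p0, q6), (p5, q0), (p2, q4), (p1, q2), (p3, q1) — or both non-accepting, so no string is accepted by exactly one of the machines: L(P) \ L(Q) and L(Q) \ L(P) are both empty.
Hence every string is accepted by P iff it is accepted by Q, and the two languages coincide.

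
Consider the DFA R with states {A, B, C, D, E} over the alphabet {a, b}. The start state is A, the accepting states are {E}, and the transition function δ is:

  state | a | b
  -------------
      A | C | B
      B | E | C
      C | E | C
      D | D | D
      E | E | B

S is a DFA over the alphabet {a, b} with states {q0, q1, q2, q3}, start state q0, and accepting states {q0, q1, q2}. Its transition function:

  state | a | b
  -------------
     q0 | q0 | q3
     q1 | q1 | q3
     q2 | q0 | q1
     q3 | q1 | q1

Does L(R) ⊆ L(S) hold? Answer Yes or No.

Yes

Exploring the product automaton R × S from the start pair (A, q0), following both machines on each input symbol, reaches 7 state pairs: (A, q0), (C, q0), (B, q3), (E, q0), (C, q3), (E, q1), (C, q1).
R accepts in {E} and S accepts in {q0, q1, q2}. The reachable pairs whose R-component is accepting are (E, q0), (E, q1); in each of them the S-component is accepting too, so the product for L(R) \ L(S) (R-component accepting, S-component rejecting) has no reachable accepting pair and the difference is empty.
Hence every string in L(R) is also in L(S).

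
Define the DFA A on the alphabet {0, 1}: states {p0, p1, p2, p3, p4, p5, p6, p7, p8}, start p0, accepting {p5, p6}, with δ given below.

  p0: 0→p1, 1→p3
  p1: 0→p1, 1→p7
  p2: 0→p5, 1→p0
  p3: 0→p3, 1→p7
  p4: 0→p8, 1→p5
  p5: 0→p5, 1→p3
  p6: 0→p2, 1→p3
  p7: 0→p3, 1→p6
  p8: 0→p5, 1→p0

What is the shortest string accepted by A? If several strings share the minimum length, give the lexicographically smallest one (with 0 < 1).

A breadth-first search from p0 reaches an accepting state first via the path p0 → p1 → p7 → p6 on input 011.
No string of length < 3 is accepted (BFS exhausts all shorter strings without reaching an accepting state), and 011 is the lexicographically least accepting string of length 3.

011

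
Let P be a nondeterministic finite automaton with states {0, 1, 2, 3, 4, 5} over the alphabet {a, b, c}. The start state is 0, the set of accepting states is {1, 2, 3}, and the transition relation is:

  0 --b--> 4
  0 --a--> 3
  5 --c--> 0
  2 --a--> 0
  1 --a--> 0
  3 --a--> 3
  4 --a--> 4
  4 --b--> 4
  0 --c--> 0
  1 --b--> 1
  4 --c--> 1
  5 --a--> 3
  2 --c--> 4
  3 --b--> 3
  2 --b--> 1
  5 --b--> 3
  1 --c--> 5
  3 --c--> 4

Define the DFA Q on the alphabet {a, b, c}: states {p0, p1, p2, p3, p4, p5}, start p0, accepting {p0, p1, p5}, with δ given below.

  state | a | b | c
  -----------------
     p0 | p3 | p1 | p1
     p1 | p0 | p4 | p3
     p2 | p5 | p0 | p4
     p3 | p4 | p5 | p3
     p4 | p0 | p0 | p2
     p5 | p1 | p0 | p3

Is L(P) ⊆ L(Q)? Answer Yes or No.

No

The string a is in L(P) but not in L(Q).
So L(P) ⊄ L(Q).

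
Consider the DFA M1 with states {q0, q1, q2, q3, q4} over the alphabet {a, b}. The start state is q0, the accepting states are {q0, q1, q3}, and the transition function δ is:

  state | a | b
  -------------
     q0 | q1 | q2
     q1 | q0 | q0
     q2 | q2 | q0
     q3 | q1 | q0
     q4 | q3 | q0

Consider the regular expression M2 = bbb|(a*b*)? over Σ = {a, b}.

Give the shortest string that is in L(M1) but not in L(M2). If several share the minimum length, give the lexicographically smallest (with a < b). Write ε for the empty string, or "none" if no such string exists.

The string aba is accepted by M1 but not by M2.
No shorter string lies in the difference, and aba is the lexicographically first length-3 string in L(M1) \ L(M2).

aba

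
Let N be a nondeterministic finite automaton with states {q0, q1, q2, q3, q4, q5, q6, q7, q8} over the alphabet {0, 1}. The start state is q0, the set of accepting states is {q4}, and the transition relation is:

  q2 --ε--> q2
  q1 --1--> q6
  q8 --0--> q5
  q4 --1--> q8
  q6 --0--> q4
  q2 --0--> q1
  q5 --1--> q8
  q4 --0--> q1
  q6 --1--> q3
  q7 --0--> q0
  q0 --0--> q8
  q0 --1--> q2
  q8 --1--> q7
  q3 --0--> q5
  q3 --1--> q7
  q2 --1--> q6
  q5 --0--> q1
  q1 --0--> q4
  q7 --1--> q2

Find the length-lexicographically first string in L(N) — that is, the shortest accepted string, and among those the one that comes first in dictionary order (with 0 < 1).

A breadth-first search from q0 reaches an accepting state first via the path q0 → q2 → q1 → q4 on input 100.
No string of length < 3 is accepted (BFS exhausts all shorter strings without reaching an accepting state), and 100 is the lexicographically least accepting string of length 3.

100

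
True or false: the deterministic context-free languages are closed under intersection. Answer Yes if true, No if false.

DCFLs are closed under complement (normalise the DPDA to read all of its input, then flip the verdict). If they were also closed under intersection, De Morgan would make them closed under union; but {aⁿbⁿ : n≥0} and {aⁿb²ⁿ : n≥0} are DCFLs (push the a's; pop one per b, respectively one per two b's) whose union no deterministic PDA accepts: a DPDA for it would have a single run on aⁿb²ⁿ, accepting after the prefix aⁿbⁿ and accepting again after n more b's; an ordinary PDA that simulates it on a's and b's and, at any moment when it is accepting, may switch to reading only a fresh letter c while feeding each c to the simulation as a b, would accept aⁱbʲcᵏ (k≥1) exactly when both aⁱbʲ and aⁱbʲ⁺ᵏ are in the language, i.e. its language intersected with the regular set a*b*c⁺ would be exactly {aⁿbⁿcⁿ : n≥1} — impossible, since context-free languages are closed under intersection with regular sets and {aⁿbⁿcⁿ} is not context-free.

No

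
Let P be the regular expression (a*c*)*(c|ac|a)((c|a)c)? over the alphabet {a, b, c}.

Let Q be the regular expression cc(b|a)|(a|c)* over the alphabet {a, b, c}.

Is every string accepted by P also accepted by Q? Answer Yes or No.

Yes

Converting the expression P to a DFA (subset construction, then merging equivalent states) gives the minimal DFA with states {p0, p1, p2}, start state p0, accepting states {p1} and transitions p0: a→p1, b→p2, c→p1; p1: a→p1, b→p2, c→p1; p2: a→p2, b→p2, c→p2.
Converting the expression Q to a DFA (subset construction, then merging equivalent states) gives the minimal DFA with states {q0, q1, q2, q3, q4, q5}, start state q0, accepting states {q0, q1, q3, q4, q5} and transitions q0: a→q1, b→q2, c→q3; q1: a→q1, b→q2, c→q1; q2: a→q2, b→q2, c→q2; q3: a→q1, b→q2, c→q4; q4: a→q1, b→q5, c→q1; q5: a→q2, b→q2, c→q2.
Exploring the product automaton P × Q from the start pair (p0, q0), following both machines on each input symbol, reaches 6 state pairs: (p0, q0), (p1, q1), (p2, q2), (p1, q3), (p1, q4), (p2, q5).
P accepts in {p1} and Q accepts in {q0, q1, q3, q4, q5}. The reachable pairs whose P-component is accepting are (p1, q1), (p1, q3), (p1, q4); in each of them the Q-component is accepting too, so the product for L(P) \ L(Q) (P-component accepting, Q-component rejecting) has no reachable accepting pair and the difference is empty.
Hence every string in L(P) is also in L(Q).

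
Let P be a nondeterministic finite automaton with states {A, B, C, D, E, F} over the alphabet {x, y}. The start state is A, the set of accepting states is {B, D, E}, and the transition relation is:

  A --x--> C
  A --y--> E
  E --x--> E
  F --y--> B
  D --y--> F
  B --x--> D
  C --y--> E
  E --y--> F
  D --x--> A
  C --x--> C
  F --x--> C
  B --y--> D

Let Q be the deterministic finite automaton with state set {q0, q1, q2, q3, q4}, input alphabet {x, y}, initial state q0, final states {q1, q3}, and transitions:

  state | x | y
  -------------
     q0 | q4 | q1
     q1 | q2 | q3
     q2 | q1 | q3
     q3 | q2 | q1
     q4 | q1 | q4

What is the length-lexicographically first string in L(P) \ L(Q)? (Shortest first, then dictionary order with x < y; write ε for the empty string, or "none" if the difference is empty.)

The string xy is accepted by P but not by Q.
No shorter string lies in the difference, and xy is the lexicographically first length-2 string in L(P) \ L(Q).

xy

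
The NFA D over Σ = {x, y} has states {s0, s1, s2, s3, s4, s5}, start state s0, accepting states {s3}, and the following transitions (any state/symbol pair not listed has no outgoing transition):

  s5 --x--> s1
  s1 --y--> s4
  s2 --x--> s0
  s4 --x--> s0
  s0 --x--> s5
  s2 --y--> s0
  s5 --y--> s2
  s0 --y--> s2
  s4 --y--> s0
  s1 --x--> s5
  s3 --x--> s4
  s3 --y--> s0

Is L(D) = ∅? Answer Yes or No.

The states reachable from the start state are {s0, s1, s2, s4, s5}.
None of the accepting states {s3} is reachable, so no string is accepted and L(D) = ∅.

Yes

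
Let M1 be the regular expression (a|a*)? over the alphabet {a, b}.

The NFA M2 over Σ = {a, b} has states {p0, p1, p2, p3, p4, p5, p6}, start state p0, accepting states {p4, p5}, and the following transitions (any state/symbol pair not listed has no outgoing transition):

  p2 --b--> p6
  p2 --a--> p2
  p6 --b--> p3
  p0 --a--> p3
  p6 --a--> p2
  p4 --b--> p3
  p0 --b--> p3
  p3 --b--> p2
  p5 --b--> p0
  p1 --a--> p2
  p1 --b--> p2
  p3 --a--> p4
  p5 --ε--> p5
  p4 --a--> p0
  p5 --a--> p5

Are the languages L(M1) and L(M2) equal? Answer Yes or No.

No

The empty string ε is accepted by M1 but rejected by M2.
So L(M1) ≠ L(M2).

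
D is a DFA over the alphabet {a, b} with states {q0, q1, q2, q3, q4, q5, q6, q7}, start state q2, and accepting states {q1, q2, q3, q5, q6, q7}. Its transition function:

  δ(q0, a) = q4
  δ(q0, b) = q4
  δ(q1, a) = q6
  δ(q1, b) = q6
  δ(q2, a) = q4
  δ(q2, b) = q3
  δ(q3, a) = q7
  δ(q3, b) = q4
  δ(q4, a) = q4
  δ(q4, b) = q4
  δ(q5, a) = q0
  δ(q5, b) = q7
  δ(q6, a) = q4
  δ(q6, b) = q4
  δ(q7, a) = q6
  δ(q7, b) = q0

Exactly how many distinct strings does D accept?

The useful subgraph on states {q2, q3, q6, q7} is acyclic, so L(D) is finite; the longest accepting path visits 4 useful states, giving maximum string length 3.
Counting accepting paths from q2 by length: 1 of length 0, 1 of length 1, 1 of length 2, 1 of length 3. Total 4.

4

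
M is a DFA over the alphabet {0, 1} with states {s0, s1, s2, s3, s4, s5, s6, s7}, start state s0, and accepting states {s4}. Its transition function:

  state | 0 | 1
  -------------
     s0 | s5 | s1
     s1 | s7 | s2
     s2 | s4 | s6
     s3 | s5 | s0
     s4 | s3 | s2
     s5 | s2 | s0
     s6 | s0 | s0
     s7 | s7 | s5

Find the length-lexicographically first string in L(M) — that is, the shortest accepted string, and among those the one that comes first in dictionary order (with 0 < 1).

000

A breadth-first search from s0 reaches an accepting state first via the path s0 → s5 → s2 → s4 on input 000.
No string of length < 3 is accepted (BFS exhausts all shorter strings without reaching an accepting state), and 000 is the lexicographically least accepting string of length 3.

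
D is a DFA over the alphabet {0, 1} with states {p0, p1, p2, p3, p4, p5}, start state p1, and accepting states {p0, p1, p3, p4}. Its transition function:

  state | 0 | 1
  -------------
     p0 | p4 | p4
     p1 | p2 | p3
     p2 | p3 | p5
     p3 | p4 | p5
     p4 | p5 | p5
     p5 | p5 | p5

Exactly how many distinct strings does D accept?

The useful subgraph on states {p1, p2, p3, p4} is acyclic, so L(D) is finite; the longest accepting path visits 4 useful states, giving maximum string length 3.
Counting accepting paths from p1 by length: 1 of length 0, 1 of length 1, 2 of length 2, 1 of length 3. Total 5.

5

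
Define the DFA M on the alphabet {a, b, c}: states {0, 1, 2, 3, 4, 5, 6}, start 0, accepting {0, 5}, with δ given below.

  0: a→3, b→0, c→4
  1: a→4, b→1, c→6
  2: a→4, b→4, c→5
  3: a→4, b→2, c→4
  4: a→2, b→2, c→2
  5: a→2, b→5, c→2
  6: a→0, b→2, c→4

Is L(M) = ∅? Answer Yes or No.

No

The empty string ε is accepted: the run 0 ends in the accepting state 0.
Since at least one string is accepted, L(M) is not empty.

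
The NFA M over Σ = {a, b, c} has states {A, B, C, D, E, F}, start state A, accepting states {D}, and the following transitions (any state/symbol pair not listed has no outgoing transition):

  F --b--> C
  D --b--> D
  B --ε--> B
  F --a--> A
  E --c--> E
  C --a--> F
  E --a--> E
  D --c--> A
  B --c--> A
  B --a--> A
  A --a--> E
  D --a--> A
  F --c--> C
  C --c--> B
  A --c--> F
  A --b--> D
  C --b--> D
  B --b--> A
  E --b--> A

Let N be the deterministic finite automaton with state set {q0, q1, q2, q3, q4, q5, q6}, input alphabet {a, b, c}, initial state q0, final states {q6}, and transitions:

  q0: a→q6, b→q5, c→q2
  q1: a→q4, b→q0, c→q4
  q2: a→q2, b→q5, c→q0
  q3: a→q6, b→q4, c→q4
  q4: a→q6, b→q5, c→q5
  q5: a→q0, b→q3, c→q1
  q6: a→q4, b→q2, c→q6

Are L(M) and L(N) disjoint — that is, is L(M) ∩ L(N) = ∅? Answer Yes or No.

Yes

Exploring the product automaton M × N from the start pair (A, q0), following both machines on each input symbol, reaches 37 state pairs: (A, q0), (E, q6), (D, q5), (F, q2), (E, q4), (A, q2), (D, q3), (A, q1), (C, q5), (C, q0), (A, q5), (E, q5), (E, q2), (F, q0), (A, q6), (D, q4), (A, q4), (D, q0), (F, q4), (B, q1), (F, q6), (B, q2), (E, q0), (F, q1), (A, q3), (E, q1), (C, q2), (D, q2), (F, q5), (C, q6), (C, q4), (B, q0), (C, q3), (C, q1), (B, q6), (B, q5), (B, q4).
M accepts in {D} and N accepts in {q6}; no reachable pair has both components accepting, so no string drives both machines to acceptance simultaneously and L(M) ∩ L(N) = ∅.
So no string is accepted by both, and the intersection is empty.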